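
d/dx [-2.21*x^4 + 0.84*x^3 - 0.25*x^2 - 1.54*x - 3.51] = -8.84*x^3 + 2.52*x^2 - 0.5*x - 1.54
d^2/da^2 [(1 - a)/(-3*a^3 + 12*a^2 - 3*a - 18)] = 2*((a - 1)*(3*a^2 - 8*a + 1)^2 + (-3*a^2 + 8*a - (a - 1)*(3*a - 4) - 1)*(a^3 - 4*a^2 + a + 6))/(3*(a^3 - 4*a^2 + a + 6)^3)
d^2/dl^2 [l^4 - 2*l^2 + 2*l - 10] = 12*l^2 - 4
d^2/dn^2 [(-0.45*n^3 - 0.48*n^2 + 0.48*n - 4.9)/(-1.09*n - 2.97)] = (1.06929*n^3 + 8.74071*n^2 + 23.81643*n + 23.219252)/(1.295029*n^3 + 10.585971*n^2 + 28.844343*n + 26.198073)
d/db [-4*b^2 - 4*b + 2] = -8*b - 4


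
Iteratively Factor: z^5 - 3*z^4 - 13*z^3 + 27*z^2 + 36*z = (z + 3)*(z^4 - 6*z^3 + 5*z^2 + 12*z) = (z - 4)*(z + 3)*(z^3 - 2*z^2 - 3*z) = (z - 4)*(z + 1)*(z + 3)*(z^2 - 3*z) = (z - 4)*(z - 3)*(z + 1)*(z + 3)*(z)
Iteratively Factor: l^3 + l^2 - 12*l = (l)*(l^2 + l - 12) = l*(l - 3)*(l + 4)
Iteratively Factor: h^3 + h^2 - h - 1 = (h + 1)*(h^2 - 1) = (h - 1)*(h + 1)*(h + 1)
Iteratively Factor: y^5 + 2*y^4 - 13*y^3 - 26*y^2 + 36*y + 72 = (y + 2)*(y^4 - 13*y^2 + 36) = (y + 2)*(y + 3)*(y^3 - 3*y^2 - 4*y + 12) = (y + 2)^2*(y + 3)*(y^2 - 5*y + 6) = (y - 3)*(y + 2)^2*(y + 3)*(y - 2)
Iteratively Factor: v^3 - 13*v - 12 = (v + 3)*(v^2 - 3*v - 4) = (v + 1)*(v + 3)*(v - 4)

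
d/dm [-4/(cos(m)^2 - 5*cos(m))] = 4*(5 - 2*cos(m))*sin(m)/((cos(m) - 5)^2*cos(m)^2)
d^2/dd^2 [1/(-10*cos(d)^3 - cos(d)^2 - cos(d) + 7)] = -((17*cos(d) + 4*cos(2*d) + 45*cos(3*d))*(10*cos(d)^3 + cos(d)^2 + cos(d) - 7)/2 + 2*(30*cos(d)^2 + 2*cos(d) + 1)^2*sin(d)^2)/(10*cos(d)^3 + cos(d)^2 + cos(d) - 7)^3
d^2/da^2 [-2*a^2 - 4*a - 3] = -4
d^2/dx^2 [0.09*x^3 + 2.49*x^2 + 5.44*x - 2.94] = 0.54*x + 4.98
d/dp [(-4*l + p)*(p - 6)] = -4*l + 2*p - 6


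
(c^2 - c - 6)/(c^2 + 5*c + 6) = (c - 3)/(c + 3)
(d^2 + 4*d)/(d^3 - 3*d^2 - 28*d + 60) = d*(d + 4)/(d^3 - 3*d^2 - 28*d + 60)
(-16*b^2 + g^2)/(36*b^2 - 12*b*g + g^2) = (-16*b^2 + g^2)/(36*b^2 - 12*b*g + g^2)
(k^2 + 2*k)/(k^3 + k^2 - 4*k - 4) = k/(k^2 - k - 2)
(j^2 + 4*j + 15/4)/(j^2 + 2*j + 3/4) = (2*j + 5)/(2*j + 1)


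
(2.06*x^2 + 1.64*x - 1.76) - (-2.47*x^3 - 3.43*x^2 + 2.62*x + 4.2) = 2.47*x^3 + 5.49*x^2 - 0.98*x - 5.96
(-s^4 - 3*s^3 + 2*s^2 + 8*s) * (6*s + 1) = -6*s^5 - 19*s^4 + 9*s^3 + 50*s^2 + 8*s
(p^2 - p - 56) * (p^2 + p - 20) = p^4 - 77*p^2 - 36*p + 1120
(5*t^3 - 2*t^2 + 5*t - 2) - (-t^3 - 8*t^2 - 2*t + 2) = 6*t^3 + 6*t^2 + 7*t - 4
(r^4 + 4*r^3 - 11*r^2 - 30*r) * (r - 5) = r^5 - r^4 - 31*r^3 + 25*r^2 + 150*r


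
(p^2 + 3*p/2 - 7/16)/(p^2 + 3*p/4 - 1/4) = (p + 7/4)/(p + 1)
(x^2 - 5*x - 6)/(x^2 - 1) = (x - 6)/(x - 1)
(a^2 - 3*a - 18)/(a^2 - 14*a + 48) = (a + 3)/(a - 8)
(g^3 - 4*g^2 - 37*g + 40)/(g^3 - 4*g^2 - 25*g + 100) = (g^2 - 9*g + 8)/(g^2 - 9*g + 20)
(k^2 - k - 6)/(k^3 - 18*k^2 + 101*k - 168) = (k + 2)/(k^2 - 15*k + 56)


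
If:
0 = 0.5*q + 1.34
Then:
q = -2.68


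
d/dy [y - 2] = 1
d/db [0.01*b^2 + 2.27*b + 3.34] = 0.02*b + 2.27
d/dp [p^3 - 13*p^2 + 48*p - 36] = 3*p^2 - 26*p + 48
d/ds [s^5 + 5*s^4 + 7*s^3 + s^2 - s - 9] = 5*s^4 + 20*s^3 + 21*s^2 + 2*s - 1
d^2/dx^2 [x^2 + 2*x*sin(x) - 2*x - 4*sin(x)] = -2*x*sin(x) + 4*sqrt(2)*sin(x + pi/4) + 2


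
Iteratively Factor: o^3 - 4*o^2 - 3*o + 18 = (o - 3)*(o^2 - o - 6) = (o - 3)^2*(o + 2)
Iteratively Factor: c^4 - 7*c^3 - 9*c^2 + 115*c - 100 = (c + 4)*(c^3 - 11*c^2 + 35*c - 25) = (c - 5)*(c + 4)*(c^2 - 6*c + 5) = (c - 5)^2*(c + 4)*(c - 1)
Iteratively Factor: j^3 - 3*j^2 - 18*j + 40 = (j - 2)*(j^2 - j - 20) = (j - 2)*(j + 4)*(j - 5)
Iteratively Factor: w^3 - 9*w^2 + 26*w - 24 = (w - 3)*(w^2 - 6*w + 8) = (w - 4)*(w - 3)*(w - 2)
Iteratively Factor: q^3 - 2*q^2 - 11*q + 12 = (q + 3)*(q^2 - 5*q + 4) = (q - 4)*(q + 3)*(q - 1)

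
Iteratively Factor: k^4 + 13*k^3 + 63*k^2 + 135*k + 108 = (k + 3)*(k^3 + 10*k^2 + 33*k + 36) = (k + 3)^2*(k^2 + 7*k + 12) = (k + 3)^3*(k + 4)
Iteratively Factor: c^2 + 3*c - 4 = (c + 4)*(c - 1)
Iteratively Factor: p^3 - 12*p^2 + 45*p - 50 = (p - 2)*(p^2 - 10*p + 25) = (p - 5)*(p - 2)*(p - 5)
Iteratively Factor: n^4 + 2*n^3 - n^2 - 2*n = (n - 1)*(n^3 + 3*n^2 + 2*n) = (n - 1)*(n + 2)*(n^2 + n) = (n - 1)*(n + 1)*(n + 2)*(n)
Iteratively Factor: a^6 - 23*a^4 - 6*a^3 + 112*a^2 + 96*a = (a + 4)*(a^5 - 4*a^4 - 7*a^3 + 22*a^2 + 24*a) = (a + 1)*(a + 4)*(a^4 - 5*a^3 - 2*a^2 + 24*a) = (a - 4)*(a + 1)*(a + 4)*(a^3 - a^2 - 6*a) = a*(a - 4)*(a + 1)*(a + 4)*(a^2 - a - 6) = a*(a - 4)*(a + 1)*(a + 2)*(a + 4)*(a - 3)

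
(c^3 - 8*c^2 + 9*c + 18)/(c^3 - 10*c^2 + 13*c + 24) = (c - 6)/(c - 8)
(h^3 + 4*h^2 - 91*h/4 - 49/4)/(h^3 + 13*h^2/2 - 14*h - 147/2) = (h + 1/2)/(h + 3)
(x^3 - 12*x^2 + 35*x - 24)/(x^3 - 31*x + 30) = (x^2 - 11*x + 24)/(x^2 + x - 30)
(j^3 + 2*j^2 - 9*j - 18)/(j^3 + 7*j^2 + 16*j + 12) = (j - 3)/(j + 2)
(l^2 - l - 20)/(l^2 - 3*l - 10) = (l + 4)/(l + 2)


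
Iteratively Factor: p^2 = (p)*(p)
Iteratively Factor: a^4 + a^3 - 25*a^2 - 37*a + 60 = (a - 5)*(a^3 + 6*a^2 + 5*a - 12) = (a - 5)*(a + 4)*(a^2 + 2*a - 3) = (a - 5)*(a - 1)*(a + 4)*(a + 3)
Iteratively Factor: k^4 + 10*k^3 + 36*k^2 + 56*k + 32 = (k + 2)*(k^3 + 8*k^2 + 20*k + 16) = (k + 2)^2*(k^2 + 6*k + 8) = (k + 2)^2*(k + 4)*(k + 2)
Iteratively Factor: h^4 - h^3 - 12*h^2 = (h)*(h^3 - h^2 - 12*h) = h^2*(h^2 - h - 12) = h^2*(h - 4)*(h + 3)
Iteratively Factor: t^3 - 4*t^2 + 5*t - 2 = (t - 1)*(t^2 - 3*t + 2) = (t - 2)*(t - 1)*(t - 1)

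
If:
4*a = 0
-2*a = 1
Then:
No Solution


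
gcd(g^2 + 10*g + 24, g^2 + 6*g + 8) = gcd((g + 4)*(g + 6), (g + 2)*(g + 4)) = g + 4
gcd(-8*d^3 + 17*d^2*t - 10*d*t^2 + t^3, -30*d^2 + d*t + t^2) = 1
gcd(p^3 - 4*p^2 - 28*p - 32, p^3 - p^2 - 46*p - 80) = p^2 - 6*p - 16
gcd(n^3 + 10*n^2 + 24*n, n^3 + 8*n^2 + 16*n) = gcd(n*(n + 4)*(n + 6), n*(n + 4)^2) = n^2 + 4*n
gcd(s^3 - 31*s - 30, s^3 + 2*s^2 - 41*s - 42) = s^2 - 5*s - 6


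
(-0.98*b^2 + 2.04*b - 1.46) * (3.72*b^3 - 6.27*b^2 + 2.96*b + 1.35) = -3.6456*b^5 + 13.7334*b^4 - 21.1228*b^3 + 13.8696*b^2 - 1.5676*b - 1.971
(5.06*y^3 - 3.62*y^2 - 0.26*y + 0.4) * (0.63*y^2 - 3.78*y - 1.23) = 3.1878*y^5 - 21.4074*y^4 + 7.296*y^3 + 5.6874*y^2 - 1.1922*y - 0.492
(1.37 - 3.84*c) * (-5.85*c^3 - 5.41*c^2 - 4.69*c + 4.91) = 22.464*c^4 + 12.7599*c^3 + 10.5979*c^2 - 25.2797*c + 6.7267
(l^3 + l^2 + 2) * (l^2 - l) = l^5 - l^3 + 2*l^2 - 2*l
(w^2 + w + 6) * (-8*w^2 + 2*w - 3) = -8*w^4 - 6*w^3 - 49*w^2 + 9*w - 18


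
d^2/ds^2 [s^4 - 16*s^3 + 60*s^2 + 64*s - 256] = 12*s^2 - 96*s + 120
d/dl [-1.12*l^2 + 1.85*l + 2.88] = 1.85 - 2.24*l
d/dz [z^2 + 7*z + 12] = 2*z + 7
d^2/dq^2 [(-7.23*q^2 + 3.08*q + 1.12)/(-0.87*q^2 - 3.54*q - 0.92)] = (-7.105427357601e-15*q^4 - 49.1964120000001*q^3 - 39.80772*q^2 - 5.90486399999999*q + 6.022944)/(0.658503*q^6 + 8.038278*q^5 + 34.79652*q^4 + 61.36236*q^3 + 36.79632*q^2 + 8.988768*q + 0.778688)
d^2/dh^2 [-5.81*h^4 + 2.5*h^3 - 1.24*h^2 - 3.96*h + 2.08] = -69.72*h^2 + 15.0*h - 2.48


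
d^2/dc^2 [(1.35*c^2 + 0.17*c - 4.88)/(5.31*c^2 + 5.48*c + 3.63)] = (-68.980086*c^3 - 981.711738*c^2 - 871.67367*c - 76.1555620000001)/(149.721291*c^6 + 463.543884*c^5 + 785.439801*c^4 + 798.338456*c^3 + 536.939073*c^2 + 216.628236*c + 47.832147)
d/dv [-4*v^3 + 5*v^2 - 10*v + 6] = -12*v^2 + 10*v - 10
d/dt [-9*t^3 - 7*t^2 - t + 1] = -27*t^2 - 14*t - 1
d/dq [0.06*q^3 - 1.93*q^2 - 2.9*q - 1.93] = 0.18*q^2 - 3.86*q - 2.9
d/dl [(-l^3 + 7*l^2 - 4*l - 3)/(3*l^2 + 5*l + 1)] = (-3*l^4 - 10*l^3 + 44*l^2 + 32*l + 11)/(9*l^4 + 30*l^3 + 31*l^2 + 10*l + 1)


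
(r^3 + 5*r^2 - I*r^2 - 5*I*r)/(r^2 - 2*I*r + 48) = r*(r^2 + r*(5 - I) - 5*I)/(r^2 - 2*I*r + 48)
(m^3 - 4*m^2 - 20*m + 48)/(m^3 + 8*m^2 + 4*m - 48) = (m - 6)/(m + 6)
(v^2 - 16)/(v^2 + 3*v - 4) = (v - 4)/(v - 1)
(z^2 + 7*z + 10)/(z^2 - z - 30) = (z + 2)/(z - 6)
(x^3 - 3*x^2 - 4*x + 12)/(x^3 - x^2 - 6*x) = (x - 2)/x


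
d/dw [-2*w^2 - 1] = -4*w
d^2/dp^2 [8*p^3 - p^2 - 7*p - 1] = 48*p - 2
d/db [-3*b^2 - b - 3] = -6*b - 1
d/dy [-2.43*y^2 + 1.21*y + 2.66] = 1.21 - 4.86*y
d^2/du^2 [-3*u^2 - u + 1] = -6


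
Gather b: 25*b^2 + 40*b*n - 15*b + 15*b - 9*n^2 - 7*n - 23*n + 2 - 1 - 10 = 25*b^2 + 40*b*n - 9*n^2 - 30*n - 9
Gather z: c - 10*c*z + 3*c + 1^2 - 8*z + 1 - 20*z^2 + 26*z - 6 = 4*c - 20*z^2 + z*(18 - 10*c) - 4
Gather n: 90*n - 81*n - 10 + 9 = 9*n - 1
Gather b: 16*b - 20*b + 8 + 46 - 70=-4*b - 16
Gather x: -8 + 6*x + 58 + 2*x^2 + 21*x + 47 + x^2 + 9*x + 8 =3*x^2 + 36*x + 105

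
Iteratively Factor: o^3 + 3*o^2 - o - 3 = (o + 3)*(o^2 - 1) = (o - 1)*(o + 3)*(o + 1)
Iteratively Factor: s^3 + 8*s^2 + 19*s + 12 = (s + 3)*(s^2 + 5*s + 4) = (s + 1)*(s + 3)*(s + 4)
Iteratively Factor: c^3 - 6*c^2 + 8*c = (c - 4)*(c^2 - 2*c) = (c - 4)*(c - 2)*(c)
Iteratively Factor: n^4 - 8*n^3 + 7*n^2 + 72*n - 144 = (n - 4)*(n^3 - 4*n^2 - 9*n + 36) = (n - 4)*(n + 3)*(n^2 - 7*n + 12) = (n - 4)*(n - 3)*(n + 3)*(n - 4)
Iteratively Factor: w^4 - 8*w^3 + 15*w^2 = (w - 3)*(w^3 - 5*w^2) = (w - 5)*(w - 3)*(w^2) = w*(w - 5)*(w - 3)*(w)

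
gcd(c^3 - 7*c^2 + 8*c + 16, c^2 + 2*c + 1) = c + 1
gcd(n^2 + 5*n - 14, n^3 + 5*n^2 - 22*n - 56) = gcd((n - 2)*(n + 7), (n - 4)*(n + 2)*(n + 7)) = n + 7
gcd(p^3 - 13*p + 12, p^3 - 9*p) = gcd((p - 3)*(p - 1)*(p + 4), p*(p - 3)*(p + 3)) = p - 3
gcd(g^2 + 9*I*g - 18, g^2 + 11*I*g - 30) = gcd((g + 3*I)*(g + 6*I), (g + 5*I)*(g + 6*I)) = g + 6*I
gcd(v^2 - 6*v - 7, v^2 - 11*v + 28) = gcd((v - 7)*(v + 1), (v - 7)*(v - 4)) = v - 7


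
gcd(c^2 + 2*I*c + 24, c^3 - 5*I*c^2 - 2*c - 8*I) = c - 4*I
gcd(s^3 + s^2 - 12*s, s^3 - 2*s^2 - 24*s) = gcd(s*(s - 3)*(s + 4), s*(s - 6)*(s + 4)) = s^2 + 4*s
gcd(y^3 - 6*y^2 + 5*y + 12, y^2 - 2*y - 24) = 1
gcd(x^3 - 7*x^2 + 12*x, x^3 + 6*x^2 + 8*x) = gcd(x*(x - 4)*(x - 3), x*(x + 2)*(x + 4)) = x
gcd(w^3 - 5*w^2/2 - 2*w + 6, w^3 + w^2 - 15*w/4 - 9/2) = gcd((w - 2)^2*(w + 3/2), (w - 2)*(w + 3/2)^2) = w^2 - w/2 - 3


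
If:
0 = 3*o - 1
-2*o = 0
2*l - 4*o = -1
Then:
No Solution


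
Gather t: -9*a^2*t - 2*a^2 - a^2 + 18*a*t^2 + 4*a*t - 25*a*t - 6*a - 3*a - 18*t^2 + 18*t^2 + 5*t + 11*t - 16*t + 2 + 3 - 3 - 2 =-3*a^2 + 18*a*t^2 - 9*a + t*(-9*a^2 - 21*a)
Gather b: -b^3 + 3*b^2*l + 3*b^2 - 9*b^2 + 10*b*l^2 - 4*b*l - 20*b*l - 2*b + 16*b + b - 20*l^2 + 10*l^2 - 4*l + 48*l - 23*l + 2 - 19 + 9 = -b^3 + b^2*(3*l - 6) + b*(10*l^2 - 24*l + 15) - 10*l^2 + 21*l - 8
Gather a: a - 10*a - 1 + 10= 9 - 9*a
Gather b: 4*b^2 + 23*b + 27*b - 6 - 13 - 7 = 4*b^2 + 50*b - 26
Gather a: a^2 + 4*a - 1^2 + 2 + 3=a^2 + 4*a + 4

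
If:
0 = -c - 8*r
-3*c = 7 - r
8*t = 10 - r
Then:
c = -56/25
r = 7/25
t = 243/200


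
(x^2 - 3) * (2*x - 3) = 2*x^3 - 3*x^2 - 6*x + 9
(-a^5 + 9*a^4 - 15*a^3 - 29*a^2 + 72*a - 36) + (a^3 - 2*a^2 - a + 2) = -a^5 + 9*a^4 - 14*a^3 - 31*a^2 + 71*a - 34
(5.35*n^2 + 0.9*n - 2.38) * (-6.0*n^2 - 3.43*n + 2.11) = -32.1*n^4 - 23.7505*n^3 + 22.4815*n^2 + 10.0624*n - 5.0218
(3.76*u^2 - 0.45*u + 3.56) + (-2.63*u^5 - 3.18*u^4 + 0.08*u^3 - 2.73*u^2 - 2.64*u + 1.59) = -2.63*u^5 - 3.18*u^4 + 0.08*u^3 + 1.03*u^2 - 3.09*u + 5.15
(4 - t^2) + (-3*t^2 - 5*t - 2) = -4*t^2 - 5*t + 2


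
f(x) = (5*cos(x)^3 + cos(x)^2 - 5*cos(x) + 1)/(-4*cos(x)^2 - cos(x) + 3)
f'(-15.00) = -4.03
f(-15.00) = 2.19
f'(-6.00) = 0.44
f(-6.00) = -0.94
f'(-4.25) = 1.96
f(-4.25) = 1.13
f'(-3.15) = 1923158.70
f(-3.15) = 8085.68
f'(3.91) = -3.39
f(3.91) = 1.97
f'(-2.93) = -120.90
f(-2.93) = 14.09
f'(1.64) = 1.59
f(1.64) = 0.44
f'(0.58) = 1.55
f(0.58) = -0.70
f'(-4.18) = 2.10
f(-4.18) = 1.27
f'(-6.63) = -0.56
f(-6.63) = -0.91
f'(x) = (-8*sin(x)*cos(x) - sin(x))*(5*cos(x)^3 + cos(x)^2 - 5*cos(x) + 1)/(-4*cos(x)^2 - cos(x) + 3)^2 + (-15*sin(x)*cos(x)^2 - 2*sin(x)*cos(x) + 5*sin(x))/(-4*cos(x)^2 - cos(x) + 3)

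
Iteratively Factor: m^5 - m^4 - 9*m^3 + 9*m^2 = (m)*(m^4 - m^3 - 9*m^2 + 9*m) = m^2*(m^3 - m^2 - 9*m + 9) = m^2*(m - 1)*(m^2 - 9) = m^2*(m - 1)*(m + 3)*(m - 3)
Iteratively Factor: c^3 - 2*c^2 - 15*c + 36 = (c - 3)*(c^2 + c - 12) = (c - 3)^2*(c + 4)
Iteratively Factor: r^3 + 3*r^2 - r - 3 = (r + 1)*(r^2 + 2*r - 3) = (r + 1)*(r + 3)*(r - 1)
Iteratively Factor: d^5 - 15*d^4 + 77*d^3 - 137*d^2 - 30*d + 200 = (d - 5)*(d^4 - 10*d^3 + 27*d^2 - 2*d - 40) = (d - 5)^2*(d^3 - 5*d^2 + 2*d + 8) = (d - 5)^2*(d - 4)*(d^2 - d - 2) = (d - 5)^2*(d - 4)*(d - 2)*(d + 1)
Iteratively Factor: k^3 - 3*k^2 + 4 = (k + 1)*(k^2 - 4*k + 4) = (k - 2)*(k + 1)*(k - 2)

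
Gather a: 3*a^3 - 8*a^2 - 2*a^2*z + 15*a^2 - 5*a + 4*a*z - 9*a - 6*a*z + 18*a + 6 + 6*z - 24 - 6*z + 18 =3*a^3 + a^2*(7 - 2*z) + a*(4 - 2*z)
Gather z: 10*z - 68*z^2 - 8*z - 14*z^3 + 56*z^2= -14*z^3 - 12*z^2 + 2*z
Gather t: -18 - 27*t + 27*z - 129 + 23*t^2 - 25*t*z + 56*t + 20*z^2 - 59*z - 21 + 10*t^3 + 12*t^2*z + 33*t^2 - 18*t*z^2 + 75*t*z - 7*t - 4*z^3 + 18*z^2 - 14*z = 10*t^3 + t^2*(12*z + 56) + t*(-18*z^2 + 50*z + 22) - 4*z^3 + 38*z^2 - 46*z - 168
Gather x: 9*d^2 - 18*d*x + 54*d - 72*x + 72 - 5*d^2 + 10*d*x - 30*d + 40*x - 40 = 4*d^2 + 24*d + x*(-8*d - 32) + 32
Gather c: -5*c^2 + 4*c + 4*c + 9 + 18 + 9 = -5*c^2 + 8*c + 36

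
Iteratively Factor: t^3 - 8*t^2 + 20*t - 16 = (t - 2)*(t^2 - 6*t + 8) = (t - 2)^2*(t - 4)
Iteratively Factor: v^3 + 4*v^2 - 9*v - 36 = (v - 3)*(v^2 + 7*v + 12) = (v - 3)*(v + 3)*(v + 4)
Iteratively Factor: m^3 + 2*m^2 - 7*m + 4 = (m - 1)*(m^2 + 3*m - 4) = (m - 1)^2*(m + 4)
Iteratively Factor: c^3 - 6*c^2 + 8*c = (c)*(c^2 - 6*c + 8) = c*(c - 4)*(c - 2)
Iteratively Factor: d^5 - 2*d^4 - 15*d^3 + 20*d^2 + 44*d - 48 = (d - 4)*(d^4 + 2*d^3 - 7*d^2 - 8*d + 12) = (d - 4)*(d - 1)*(d^3 + 3*d^2 - 4*d - 12) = (d - 4)*(d - 2)*(d - 1)*(d^2 + 5*d + 6) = (d - 4)*(d - 2)*(d - 1)*(d + 2)*(d + 3)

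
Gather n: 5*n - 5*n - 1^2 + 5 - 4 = 0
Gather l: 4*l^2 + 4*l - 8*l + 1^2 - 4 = 4*l^2 - 4*l - 3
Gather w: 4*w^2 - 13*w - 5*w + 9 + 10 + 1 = 4*w^2 - 18*w + 20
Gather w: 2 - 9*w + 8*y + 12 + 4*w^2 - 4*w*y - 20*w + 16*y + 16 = 4*w^2 + w*(-4*y - 29) + 24*y + 30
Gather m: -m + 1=1 - m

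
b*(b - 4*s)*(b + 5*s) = b^3 + b^2*s - 20*b*s^2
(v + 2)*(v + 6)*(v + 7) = v^3 + 15*v^2 + 68*v + 84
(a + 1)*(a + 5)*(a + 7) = a^3 + 13*a^2 + 47*a + 35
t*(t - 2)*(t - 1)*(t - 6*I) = t^4 - 3*t^3 - 6*I*t^3 + 2*t^2 + 18*I*t^2 - 12*I*t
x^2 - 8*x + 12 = (x - 6)*(x - 2)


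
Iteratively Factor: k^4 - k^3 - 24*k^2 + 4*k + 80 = (k - 2)*(k^3 + k^2 - 22*k - 40) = (k - 5)*(k - 2)*(k^2 + 6*k + 8) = (k - 5)*(k - 2)*(k + 4)*(k + 2)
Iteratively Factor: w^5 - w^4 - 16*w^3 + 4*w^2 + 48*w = (w)*(w^4 - w^3 - 16*w^2 + 4*w + 48) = w*(w + 3)*(w^3 - 4*w^2 - 4*w + 16) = w*(w - 4)*(w + 3)*(w^2 - 4) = w*(w - 4)*(w + 2)*(w + 3)*(w - 2)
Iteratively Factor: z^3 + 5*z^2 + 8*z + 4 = (z + 2)*(z^2 + 3*z + 2) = (z + 2)^2*(z + 1)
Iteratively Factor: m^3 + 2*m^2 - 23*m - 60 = (m + 4)*(m^2 - 2*m - 15) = (m + 3)*(m + 4)*(m - 5)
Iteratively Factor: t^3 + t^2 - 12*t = (t + 4)*(t^2 - 3*t) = t*(t + 4)*(t - 3)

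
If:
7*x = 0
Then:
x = 0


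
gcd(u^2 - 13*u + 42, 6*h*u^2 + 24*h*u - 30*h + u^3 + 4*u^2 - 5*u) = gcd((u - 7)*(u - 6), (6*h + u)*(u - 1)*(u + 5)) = 1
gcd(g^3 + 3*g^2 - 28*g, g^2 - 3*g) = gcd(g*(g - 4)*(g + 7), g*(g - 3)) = g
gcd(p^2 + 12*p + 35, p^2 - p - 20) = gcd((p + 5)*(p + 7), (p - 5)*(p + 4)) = 1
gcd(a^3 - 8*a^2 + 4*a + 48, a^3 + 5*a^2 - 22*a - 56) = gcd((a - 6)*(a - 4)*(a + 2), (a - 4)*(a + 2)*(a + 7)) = a^2 - 2*a - 8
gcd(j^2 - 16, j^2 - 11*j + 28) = j - 4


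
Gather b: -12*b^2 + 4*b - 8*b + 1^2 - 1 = -12*b^2 - 4*b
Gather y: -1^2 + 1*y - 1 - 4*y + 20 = 18 - 3*y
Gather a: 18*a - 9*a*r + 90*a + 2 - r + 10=a*(108 - 9*r) - r + 12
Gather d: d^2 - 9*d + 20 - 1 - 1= d^2 - 9*d + 18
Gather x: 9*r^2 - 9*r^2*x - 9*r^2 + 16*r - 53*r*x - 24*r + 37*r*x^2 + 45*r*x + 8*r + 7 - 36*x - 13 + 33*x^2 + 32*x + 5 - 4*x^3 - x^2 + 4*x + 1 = -4*x^3 + x^2*(37*r + 32) + x*(-9*r^2 - 8*r)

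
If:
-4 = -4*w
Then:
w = 1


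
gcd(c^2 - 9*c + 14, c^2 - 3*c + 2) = c - 2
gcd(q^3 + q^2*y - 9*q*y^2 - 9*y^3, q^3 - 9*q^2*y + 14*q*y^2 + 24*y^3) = q + y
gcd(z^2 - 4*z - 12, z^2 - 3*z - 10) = z + 2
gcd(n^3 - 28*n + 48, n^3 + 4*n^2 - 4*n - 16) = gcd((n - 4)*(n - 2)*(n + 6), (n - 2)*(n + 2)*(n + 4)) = n - 2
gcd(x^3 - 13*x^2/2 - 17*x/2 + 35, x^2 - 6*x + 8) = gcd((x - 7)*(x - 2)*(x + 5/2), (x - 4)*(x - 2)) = x - 2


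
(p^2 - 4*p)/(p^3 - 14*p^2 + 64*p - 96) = p/(p^2 - 10*p + 24)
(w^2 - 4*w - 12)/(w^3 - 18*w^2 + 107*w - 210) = (w + 2)/(w^2 - 12*w + 35)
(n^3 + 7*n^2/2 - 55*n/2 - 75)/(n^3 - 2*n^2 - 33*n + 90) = (n + 5/2)/(n - 3)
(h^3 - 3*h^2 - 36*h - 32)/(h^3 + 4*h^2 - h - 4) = (h - 8)/(h - 1)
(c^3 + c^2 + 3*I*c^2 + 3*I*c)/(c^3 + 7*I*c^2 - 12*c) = (c + 1)/(c + 4*I)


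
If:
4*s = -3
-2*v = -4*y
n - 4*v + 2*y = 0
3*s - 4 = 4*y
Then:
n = -75/8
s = -3/4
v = -25/8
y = -25/16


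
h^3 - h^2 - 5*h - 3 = (h - 3)*(h + 1)^2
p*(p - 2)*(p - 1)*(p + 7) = p^4 + 4*p^3 - 19*p^2 + 14*p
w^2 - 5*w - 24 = (w - 8)*(w + 3)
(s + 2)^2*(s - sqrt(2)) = s^3 - sqrt(2)*s^2 + 4*s^2 - 4*sqrt(2)*s + 4*s - 4*sqrt(2)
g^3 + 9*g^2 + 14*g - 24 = (g - 1)*(g + 4)*(g + 6)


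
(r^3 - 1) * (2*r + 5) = 2*r^4 + 5*r^3 - 2*r - 5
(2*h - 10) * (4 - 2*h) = -4*h^2 + 28*h - 40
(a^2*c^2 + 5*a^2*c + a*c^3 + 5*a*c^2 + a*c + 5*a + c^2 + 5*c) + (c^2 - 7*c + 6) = a^2*c^2 + 5*a^2*c + a*c^3 + 5*a*c^2 + a*c + 5*a + 2*c^2 - 2*c + 6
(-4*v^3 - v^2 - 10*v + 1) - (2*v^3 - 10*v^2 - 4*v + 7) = -6*v^3 + 9*v^2 - 6*v - 6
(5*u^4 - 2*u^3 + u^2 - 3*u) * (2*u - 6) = 10*u^5 - 34*u^4 + 14*u^3 - 12*u^2 + 18*u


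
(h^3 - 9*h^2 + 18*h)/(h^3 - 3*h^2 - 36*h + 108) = h/(h + 6)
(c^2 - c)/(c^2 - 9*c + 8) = c/(c - 8)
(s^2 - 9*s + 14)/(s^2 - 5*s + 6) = (s - 7)/(s - 3)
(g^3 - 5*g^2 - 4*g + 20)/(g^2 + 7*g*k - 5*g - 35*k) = (g^2 - 4)/(g + 7*k)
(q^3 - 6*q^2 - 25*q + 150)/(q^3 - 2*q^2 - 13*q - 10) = (q^2 - q - 30)/(q^2 + 3*q + 2)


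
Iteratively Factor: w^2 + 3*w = (w)*(w + 3)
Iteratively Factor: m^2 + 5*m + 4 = (m + 1)*(m + 4)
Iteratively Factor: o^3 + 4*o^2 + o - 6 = (o + 2)*(o^2 + 2*o - 3) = (o + 2)*(o + 3)*(o - 1)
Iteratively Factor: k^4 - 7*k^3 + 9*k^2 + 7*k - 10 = (k + 1)*(k^3 - 8*k^2 + 17*k - 10) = (k - 2)*(k + 1)*(k^2 - 6*k + 5) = (k - 5)*(k - 2)*(k + 1)*(k - 1)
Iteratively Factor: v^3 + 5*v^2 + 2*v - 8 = (v + 2)*(v^2 + 3*v - 4) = (v + 2)*(v + 4)*(v - 1)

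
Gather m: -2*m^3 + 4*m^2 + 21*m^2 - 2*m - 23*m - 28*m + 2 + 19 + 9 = -2*m^3 + 25*m^2 - 53*m + 30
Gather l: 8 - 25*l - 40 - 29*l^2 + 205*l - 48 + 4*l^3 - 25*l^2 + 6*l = 4*l^3 - 54*l^2 + 186*l - 80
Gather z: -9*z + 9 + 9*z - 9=0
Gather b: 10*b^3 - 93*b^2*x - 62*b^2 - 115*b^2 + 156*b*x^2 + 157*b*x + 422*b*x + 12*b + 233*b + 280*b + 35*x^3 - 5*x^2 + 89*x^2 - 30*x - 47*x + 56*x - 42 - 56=10*b^3 + b^2*(-93*x - 177) + b*(156*x^2 + 579*x + 525) + 35*x^3 + 84*x^2 - 21*x - 98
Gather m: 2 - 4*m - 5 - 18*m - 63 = -22*m - 66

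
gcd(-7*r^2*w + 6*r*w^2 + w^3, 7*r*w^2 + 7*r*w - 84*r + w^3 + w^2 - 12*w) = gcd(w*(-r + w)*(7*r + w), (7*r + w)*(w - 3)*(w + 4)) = 7*r + w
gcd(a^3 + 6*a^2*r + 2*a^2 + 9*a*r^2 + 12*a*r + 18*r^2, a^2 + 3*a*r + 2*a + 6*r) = a^2 + 3*a*r + 2*a + 6*r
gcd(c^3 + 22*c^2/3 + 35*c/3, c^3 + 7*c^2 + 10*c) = c^2 + 5*c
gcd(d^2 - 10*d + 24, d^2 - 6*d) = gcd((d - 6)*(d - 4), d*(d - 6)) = d - 6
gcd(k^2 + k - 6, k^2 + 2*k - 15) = 1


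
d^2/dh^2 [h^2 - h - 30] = 2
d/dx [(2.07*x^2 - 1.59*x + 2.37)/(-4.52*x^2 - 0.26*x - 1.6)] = (-7.725*x^2 + 14.8008*x + 3.1602)/(20.4304*x^4 + 2.3504*x^3 + 14.5316*x^2 + 0.832*x + 2.56)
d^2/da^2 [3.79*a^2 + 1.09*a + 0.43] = 7.58000000000000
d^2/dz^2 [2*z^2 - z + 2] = 4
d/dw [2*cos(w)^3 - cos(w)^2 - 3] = 2*(1 - 3*cos(w))*sin(w)*cos(w)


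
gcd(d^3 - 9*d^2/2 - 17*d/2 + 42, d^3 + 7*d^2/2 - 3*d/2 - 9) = d + 3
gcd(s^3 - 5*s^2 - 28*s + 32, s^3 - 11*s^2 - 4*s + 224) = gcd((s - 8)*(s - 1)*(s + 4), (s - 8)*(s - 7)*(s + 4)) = s^2 - 4*s - 32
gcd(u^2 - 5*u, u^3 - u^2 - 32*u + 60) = u - 5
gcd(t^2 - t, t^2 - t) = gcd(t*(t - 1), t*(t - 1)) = t^2 - t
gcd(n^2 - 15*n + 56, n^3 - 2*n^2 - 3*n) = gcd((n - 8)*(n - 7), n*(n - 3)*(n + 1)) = 1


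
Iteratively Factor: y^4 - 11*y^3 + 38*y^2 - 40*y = (y)*(y^3 - 11*y^2 + 38*y - 40) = y*(y - 5)*(y^2 - 6*y + 8) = y*(y - 5)*(y - 2)*(y - 4)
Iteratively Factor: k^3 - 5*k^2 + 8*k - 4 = (k - 2)*(k^2 - 3*k + 2) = (k - 2)*(k - 1)*(k - 2)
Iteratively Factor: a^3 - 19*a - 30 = (a - 5)*(a^2 + 5*a + 6) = (a - 5)*(a + 2)*(a + 3)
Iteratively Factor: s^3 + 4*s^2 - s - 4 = (s + 4)*(s^2 - 1) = (s - 1)*(s + 4)*(s + 1)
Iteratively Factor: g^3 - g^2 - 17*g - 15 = (g - 5)*(g^2 + 4*g + 3) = (g - 5)*(g + 3)*(g + 1)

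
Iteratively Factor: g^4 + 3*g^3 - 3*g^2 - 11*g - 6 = (g + 3)*(g^3 - 3*g - 2) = (g + 1)*(g + 3)*(g^2 - g - 2) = (g - 2)*(g + 1)*(g + 3)*(g + 1)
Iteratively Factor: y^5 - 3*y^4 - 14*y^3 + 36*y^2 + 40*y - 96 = (y - 2)*(y^4 - y^3 - 16*y^2 + 4*y + 48) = (y - 2)^2*(y^3 + y^2 - 14*y - 24) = (y - 2)^2*(y + 2)*(y^2 - y - 12) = (y - 4)*(y - 2)^2*(y + 2)*(y + 3)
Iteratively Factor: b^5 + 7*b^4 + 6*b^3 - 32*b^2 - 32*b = (b + 1)*(b^4 + 6*b^3 - 32*b) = (b - 2)*(b + 1)*(b^3 + 8*b^2 + 16*b) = (b - 2)*(b + 1)*(b + 4)*(b^2 + 4*b) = (b - 2)*(b + 1)*(b + 4)^2*(b)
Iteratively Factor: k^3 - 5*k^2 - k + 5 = (k - 1)*(k^2 - 4*k - 5) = (k - 1)*(k + 1)*(k - 5)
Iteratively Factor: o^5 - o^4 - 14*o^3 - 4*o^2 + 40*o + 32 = (o + 2)*(o^4 - 3*o^3 - 8*o^2 + 12*o + 16) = (o + 2)^2*(o^3 - 5*o^2 + 2*o + 8) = (o - 2)*(o + 2)^2*(o^2 - 3*o - 4) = (o - 4)*(o - 2)*(o + 2)^2*(o + 1)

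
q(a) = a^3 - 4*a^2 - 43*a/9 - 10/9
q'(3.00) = -1.78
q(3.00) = -24.44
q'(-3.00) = 46.22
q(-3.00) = -49.78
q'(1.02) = -9.82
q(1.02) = -9.08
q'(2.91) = -2.65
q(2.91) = -24.24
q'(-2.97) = 45.44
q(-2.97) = -48.40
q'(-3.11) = 49.12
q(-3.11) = -55.02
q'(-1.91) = 21.45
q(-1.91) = -13.55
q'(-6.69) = 183.01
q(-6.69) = -447.59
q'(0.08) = -5.40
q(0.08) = -1.52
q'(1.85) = -9.31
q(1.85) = -17.31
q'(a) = 3*a^2 - 8*a - 43/9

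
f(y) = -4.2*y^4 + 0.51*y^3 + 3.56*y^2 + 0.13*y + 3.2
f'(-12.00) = 29165.41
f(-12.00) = -87458.20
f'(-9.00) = 12307.18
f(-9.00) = -27637.60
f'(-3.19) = 538.34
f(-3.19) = -412.47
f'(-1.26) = 27.19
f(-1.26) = -2.92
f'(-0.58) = -0.21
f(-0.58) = 3.75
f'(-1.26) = 27.19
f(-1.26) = -2.92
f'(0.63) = 1.02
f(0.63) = 4.16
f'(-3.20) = 543.52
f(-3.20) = -417.88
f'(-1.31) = 31.20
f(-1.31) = -4.38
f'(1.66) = -60.68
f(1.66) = -16.33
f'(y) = -16.8*y^3 + 1.53*y^2 + 7.12*y + 0.13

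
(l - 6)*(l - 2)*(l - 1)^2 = l^4 - 10*l^3 + 29*l^2 - 32*l + 12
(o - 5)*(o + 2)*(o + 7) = o^3 + 4*o^2 - 31*o - 70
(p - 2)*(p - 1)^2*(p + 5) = p^4 + p^3 - 15*p^2 + 23*p - 10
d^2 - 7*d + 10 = (d - 5)*(d - 2)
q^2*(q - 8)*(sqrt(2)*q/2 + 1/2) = sqrt(2)*q^4/2 - 4*sqrt(2)*q^3 + q^3/2 - 4*q^2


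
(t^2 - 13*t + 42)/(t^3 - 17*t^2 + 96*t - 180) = (t - 7)/(t^2 - 11*t + 30)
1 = 1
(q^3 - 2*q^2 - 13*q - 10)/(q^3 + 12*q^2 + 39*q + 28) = (q^2 - 3*q - 10)/(q^2 + 11*q + 28)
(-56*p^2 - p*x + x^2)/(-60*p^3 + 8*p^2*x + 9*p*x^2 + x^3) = (-56*p^2 - p*x + x^2)/(-60*p^3 + 8*p^2*x + 9*p*x^2 + x^3)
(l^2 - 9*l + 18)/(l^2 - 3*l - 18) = (l - 3)/(l + 3)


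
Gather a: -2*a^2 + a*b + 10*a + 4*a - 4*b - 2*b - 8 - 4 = -2*a^2 + a*(b + 14) - 6*b - 12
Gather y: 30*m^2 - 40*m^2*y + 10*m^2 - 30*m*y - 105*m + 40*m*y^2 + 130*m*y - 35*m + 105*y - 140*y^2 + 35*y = 40*m^2 - 140*m + y^2*(40*m - 140) + y*(-40*m^2 + 100*m + 140)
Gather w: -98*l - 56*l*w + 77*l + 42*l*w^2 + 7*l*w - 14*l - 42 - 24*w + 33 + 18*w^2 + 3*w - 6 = -35*l + w^2*(42*l + 18) + w*(-49*l - 21) - 15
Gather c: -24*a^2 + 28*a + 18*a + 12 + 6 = -24*a^2 + 46*a + 18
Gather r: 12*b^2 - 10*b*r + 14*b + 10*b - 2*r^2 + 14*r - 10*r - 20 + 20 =12*b^2 + 24*b - 2*r^2 + r*(4 - 10*b)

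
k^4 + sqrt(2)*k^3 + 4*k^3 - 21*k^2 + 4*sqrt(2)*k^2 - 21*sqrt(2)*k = k*(k - 3)*(k + 7)*(k + sqrt(2))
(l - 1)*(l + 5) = l^2 + 4*l - 5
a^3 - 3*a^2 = a^2*(a - 3)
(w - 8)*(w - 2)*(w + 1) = w^3 - 9*w^2 + 6*w + 16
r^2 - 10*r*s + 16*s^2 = (r - 8*s)*(r - 2*s)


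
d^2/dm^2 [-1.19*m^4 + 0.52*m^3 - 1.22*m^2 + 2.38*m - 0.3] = -14.28*m^2 + 3.12*m - 2.44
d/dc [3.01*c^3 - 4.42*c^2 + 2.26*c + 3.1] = 9.03*c^2 - 8.84*c + 2.26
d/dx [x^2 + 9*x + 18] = 2*x + 9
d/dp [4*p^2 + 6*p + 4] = 8*p + 6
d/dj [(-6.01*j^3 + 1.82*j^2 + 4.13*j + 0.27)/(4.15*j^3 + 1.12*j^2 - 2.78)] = (-1.4210854715202e-14*j^5 - 14.2842*j^4 - 34.279*j^3 + 42.1363*j^2 - 10.724*j - 11.4814)/(17.2225*j^6 + 9.296*j^5 + 1.2544*j^4 - 23.074*j^3 - 6.2272*j^2 + 7.7284)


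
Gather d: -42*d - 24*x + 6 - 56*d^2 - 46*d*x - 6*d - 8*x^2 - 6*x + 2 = -56*d^2 + d*(-46*x - 48) - 8*x^2 - 30*x + 8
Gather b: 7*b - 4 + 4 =7*b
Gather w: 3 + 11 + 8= 22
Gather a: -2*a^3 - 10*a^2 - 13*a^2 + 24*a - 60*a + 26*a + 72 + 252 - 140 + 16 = -2*a^3 - 23*a^2 - 10*a + 200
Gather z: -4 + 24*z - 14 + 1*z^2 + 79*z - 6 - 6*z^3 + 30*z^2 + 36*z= -6*z^3 + 31*z^2 + 139*z - 24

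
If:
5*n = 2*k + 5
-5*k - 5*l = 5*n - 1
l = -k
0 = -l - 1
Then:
No Solution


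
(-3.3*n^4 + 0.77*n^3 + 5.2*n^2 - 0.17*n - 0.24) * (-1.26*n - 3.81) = 4.158*n^5 + 11.6028*n^4 - 9.4857*n^3 - 19.5978*n^2 + 0.9501*n + 0.9144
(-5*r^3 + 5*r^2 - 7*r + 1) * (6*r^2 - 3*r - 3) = -30*r^5 + 45*r^4 - 42*r^3 + 12*r^2 + 18*r - 3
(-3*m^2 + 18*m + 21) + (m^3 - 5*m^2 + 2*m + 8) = m^3 - 8*m^2 + 20*m + 29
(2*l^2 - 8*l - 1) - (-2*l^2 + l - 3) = 4*l^2 - 9*l + 2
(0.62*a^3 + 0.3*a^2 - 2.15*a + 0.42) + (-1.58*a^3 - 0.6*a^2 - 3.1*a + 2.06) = -0.96*a^3 - 0.3*a^2 - 5.25*a + 2.48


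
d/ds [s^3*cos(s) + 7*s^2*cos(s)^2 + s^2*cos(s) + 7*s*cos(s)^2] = -s^3*sin(s) - s^2*sin(s) - 7*s^2*sin(2*s) + 3*s^2*cos(s) + 2*s*cos(s) + 7*sqrt(2)*s*cos(2*s + pi/4) + 7*s + 7*cos(2*s)/2 + 7/2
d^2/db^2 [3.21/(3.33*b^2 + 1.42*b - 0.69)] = (-71.190738*b^2 - 30.357612*b + 3.21*(6.66*b + 1.42)*(13.32*b + 2.84) + 14.751234)/(3.33*b^2 + 1.42*b - 0.69)^3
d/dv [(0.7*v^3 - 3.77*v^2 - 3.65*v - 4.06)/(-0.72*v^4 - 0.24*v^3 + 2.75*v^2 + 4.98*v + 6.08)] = (0.504*v^6 - 5.4288*v^5 - 6.8638*v^4 - 6.4728*v^3 + 1.10769999999999*v^2 - 23.5132*v - 1.9732)/(0.5184*v^8 + 0.3456*v^7 - 3.9024*v^6 - 8.4912*v^5 - 3.5831*v^4 + 24.4716*v^3 + 58.2404*v^2 + 60.5568*v + 36.9664)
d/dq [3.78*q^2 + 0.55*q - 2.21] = 7.56*q + 0.55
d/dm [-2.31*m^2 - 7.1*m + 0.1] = -4.62*m - 7.1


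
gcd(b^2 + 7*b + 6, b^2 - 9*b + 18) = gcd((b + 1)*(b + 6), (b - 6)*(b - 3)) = 1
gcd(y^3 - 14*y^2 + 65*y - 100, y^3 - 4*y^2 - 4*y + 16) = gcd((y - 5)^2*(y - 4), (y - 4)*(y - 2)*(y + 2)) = y - 4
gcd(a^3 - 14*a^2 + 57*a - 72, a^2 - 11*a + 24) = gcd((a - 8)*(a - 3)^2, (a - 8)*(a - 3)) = a^2 - 11*a + 24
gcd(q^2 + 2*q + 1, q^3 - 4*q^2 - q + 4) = q + 1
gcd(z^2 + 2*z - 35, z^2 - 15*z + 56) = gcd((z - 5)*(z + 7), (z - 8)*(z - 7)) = 1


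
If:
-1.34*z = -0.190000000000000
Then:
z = 0.14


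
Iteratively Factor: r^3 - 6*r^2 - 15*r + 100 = (r - 5)*(r^2 - r - 20) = (r - 5)^2*(r + 4)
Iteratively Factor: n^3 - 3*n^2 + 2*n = (n - 1)*(n^2 - 2*n) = (n - 2)*(n - 1)*(n)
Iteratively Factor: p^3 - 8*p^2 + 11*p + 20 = (p - 5)*(p^2 - 3*p - 4) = (p - 5)*(p + 1)*(p - 4)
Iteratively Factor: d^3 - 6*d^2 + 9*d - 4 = (d - 1)*(d^2 - 5*d + 4) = (d - 1)^2*(d - 4)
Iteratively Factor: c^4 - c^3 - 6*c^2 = (c)*(c^3 - c^2 - 6*c) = c*(c - 3)*(c^2 + 2*c) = c^2*(c - 3)*(c + 2)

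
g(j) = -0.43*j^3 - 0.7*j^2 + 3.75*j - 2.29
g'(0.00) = 3.75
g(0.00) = -2.29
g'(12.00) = -198.81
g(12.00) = -801.13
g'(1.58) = -1.68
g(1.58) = 0.19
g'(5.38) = -41.12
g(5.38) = -69.34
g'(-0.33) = 4.07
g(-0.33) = -3.59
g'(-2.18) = 0.67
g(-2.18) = -9.34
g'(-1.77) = 2.19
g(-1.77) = -8.74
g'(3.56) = -17.58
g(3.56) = -17.21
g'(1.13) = 0.52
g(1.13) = 0.43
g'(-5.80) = -31.53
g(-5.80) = 36.31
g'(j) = -1.29*j^2 - 1.4*j + 3.75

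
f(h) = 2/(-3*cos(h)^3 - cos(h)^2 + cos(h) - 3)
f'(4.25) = -0.02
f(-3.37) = -0.93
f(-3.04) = -0.98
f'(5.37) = 0.48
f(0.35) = -0.37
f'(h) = 2*(-9*sin(h)*cos(h)^2 - 2*sin(h)*cos(h) + sin(h))/(-3*cos(h)^3 - cos(h)^2 + cos(h) - 3)^2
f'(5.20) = 0.36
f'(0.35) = -0.21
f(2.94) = -0.94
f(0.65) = -0.46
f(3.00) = -0.97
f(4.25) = -0.59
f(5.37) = -0.58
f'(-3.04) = 0.29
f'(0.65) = -0.40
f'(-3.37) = -0.55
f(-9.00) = -0.81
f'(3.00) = -0.39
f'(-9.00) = 0.63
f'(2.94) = -0.51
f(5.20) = -0.65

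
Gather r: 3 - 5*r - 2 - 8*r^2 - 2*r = -8*r^2 - 7*r + 1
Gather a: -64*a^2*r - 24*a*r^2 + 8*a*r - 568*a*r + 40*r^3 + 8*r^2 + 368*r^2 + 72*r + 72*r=-64*a^2*r + a*(-24*r^2 - 560*r) + 40*r^3 + 376*r^2 + 144*r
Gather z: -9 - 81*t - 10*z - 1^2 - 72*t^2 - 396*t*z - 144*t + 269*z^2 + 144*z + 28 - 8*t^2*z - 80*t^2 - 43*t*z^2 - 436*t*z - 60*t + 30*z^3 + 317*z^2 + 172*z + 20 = -152*t^2 - 285*t + 30*z^3 + z^2*(586 - 43*t) + z*(-8*t^2 - 832*t + 306) + 38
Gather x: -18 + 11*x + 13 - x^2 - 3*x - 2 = -x^2 + 8*x - 7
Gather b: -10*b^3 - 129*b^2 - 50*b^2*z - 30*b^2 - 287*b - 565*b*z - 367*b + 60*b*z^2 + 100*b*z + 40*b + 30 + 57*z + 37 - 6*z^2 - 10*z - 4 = -10*b^3 + b^2*(-50*z - 159) + b*(60*z^2 - 465*z - 614) - 6*z^2 + 47*z + 63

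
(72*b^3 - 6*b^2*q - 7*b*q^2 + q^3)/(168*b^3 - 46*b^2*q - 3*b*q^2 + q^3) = (3*b + q)/(7*b + q)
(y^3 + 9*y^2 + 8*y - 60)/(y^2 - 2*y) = y + 11 + 30/y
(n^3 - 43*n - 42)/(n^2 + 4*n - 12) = (n^2 - 6*n - 7)/(n - 2)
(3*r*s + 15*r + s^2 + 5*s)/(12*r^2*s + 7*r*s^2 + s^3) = (s + 5)/(s*(4*r + s))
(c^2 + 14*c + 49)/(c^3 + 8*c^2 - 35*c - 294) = 1/(c - 6)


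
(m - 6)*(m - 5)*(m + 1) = m^3 - 10*m^2 + 19*m + 30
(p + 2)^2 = p^2 + 4*p + 4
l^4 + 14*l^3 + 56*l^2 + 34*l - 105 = (l - 1)*(l + 3)*(l + 5)*(l + 7)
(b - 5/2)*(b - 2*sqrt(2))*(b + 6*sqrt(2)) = b^3 - 5*b^2/2 + 4*sqrt(2)*b^2 - 24*b - 10*sqrt(2)*b + 60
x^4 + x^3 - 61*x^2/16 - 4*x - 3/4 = (x - 2)*(x + 1/4)*(x + 3/4)*(x + 2)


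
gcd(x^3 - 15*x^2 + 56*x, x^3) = x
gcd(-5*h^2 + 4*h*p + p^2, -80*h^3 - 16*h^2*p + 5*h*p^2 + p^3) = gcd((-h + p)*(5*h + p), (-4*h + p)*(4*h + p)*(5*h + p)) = 5*h + p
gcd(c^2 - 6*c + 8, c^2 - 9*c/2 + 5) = c - 2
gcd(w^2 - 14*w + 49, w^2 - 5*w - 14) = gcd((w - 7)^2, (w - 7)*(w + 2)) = w - 7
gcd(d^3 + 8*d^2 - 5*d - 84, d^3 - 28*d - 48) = d + 4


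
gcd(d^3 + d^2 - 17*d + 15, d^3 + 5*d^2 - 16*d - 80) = d + 5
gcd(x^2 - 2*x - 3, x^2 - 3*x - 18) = 1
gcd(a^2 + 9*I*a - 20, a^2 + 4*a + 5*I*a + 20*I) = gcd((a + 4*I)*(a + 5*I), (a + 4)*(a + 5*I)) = a + 5*I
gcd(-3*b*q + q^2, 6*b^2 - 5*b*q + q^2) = -3*b + q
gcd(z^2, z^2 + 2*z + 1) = 1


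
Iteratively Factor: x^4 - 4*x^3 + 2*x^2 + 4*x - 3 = (x - 1)*(x^3 - 3*x^2 - x + 3) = (x - 1)*(x + 1)*(x^2 - 4*x + 3) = (x - 3)*(x - 1)*(x + 1)*(x - 1)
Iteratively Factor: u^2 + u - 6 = (u + 3)*(u - 2)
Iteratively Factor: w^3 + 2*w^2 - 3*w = (w)*(w^2 + 2*w - 3) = w*(w - 1)*(w + 3)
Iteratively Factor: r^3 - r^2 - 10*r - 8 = (r + 2)*(r^2 - 3*r - 4) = (r + 1)*(r + 2)*(r - 4)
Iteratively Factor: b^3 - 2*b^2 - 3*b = (b)*(b^2 - 2*b - 3) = b*(b - 3)*(b + 1)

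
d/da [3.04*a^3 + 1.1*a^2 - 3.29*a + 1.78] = 9.12*a^2 + 2.2*a - 3.29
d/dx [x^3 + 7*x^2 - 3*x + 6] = 3*x^2 + 14*x - 3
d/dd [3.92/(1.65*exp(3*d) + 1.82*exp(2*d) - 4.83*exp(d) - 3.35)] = (-19.404*exp(2*d) - 14.2688*exp(d) + 18.9336)*exp(d)/(1.65*exp(3*d) + 1.82*exp(2*d) - 4.83*exp(d) - 3.35)^2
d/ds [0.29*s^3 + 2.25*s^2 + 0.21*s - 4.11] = 0.87*s^2 + 4.5*s + 0.21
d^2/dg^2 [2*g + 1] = 0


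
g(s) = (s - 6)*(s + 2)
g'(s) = 2*s - 4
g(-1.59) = -3.11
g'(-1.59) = -7.18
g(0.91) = -14.81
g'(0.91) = -2.18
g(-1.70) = -2.31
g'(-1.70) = -7.40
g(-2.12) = 0.97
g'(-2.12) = -8.24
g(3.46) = -13.87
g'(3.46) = 2.92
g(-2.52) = 4.43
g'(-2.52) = -9.04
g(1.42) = -15.66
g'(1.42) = -1.16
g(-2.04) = 0.32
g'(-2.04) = -8.08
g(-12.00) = 180.00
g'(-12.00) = -28.00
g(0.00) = -12.00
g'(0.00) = -4.00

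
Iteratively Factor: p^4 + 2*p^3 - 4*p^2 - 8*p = (p - 2)*(p^3 + 4*p^2 + 4*p) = p*(p - 2)*(p^2 + 4*p + 4) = p*(p - 2)*(p + 2)*(p + 2)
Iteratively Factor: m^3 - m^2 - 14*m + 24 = (m - 2)*(m^2 + m - 12) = (m - 3)*(m - 2)*(m + 4)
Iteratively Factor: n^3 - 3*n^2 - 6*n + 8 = (n + 2)*(n^2 - 5*n + 4) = (n - 4)*(n + 2)*(n - 1)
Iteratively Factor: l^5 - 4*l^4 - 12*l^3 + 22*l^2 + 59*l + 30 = (l + 2)*(l^4 - 6*l^3 + 22*l + 15) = (l + 1)*(l + 2)*(l^3 - 7*l^2 + 7*l + 15) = (l + 1)^2*(l + 2)*(l^2 - 8*l + 15) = (l - 5)*(l + 1)^2*(l + 2)*(l - 3)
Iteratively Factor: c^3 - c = (c + 1)*(c^2 - c) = (c - 1)*(c + 1)*(c)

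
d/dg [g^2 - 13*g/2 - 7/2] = 2*g - 13/2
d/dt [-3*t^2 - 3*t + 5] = -6*t - 3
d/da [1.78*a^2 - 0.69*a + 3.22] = 3.56*a - 0.69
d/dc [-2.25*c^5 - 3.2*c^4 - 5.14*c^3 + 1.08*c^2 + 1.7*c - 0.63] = -11.25*c^4 - 12.8*c^3 - 15.42*c^2 + 2.16*c + 1.7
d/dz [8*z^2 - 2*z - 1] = 16*z - 2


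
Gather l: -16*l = -16*l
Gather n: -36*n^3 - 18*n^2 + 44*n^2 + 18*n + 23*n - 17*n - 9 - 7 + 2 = -36*n^3 + 26*n^2 + 24*n - 14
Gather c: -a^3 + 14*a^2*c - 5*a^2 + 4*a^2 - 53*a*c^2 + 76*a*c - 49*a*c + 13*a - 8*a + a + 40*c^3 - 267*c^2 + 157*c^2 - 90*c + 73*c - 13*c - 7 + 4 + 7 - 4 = -a^3 - a^2 + 6*a + 40*c^3 + c^2*(-53*a - 110) + c*(14*a^2 + 27*a - 30)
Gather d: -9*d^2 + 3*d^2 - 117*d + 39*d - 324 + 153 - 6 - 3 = -6*d^2 - 78*d - 180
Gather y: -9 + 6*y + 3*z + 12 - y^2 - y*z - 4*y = -y^2 + y*(2 - z) + 3*z + 3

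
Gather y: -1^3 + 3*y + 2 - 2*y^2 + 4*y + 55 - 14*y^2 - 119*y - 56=-16*y^2 - 112*y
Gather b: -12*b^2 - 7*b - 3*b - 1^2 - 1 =-12*b^2 - 10*b - 2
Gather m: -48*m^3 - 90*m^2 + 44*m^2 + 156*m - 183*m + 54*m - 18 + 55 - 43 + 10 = -48*m^3 - 46*m^2 + 27*m + 4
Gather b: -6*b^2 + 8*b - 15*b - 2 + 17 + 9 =-6*b^2 - 7*b + 24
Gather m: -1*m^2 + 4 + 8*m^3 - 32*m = 8*m^3 - m^2 - 32*m + 4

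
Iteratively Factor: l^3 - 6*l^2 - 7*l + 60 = (l - 5)*(l^2 - l - 12) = (l - 5)*(l + 3)*(l - 4)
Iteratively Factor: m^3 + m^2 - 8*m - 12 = (m + 2)*(m^2 - m - 6) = (m - 3)*(m + 2)*(m + 2)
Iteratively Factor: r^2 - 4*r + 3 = (r - 1)*(r - 3)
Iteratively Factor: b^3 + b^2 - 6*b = (b + 3)*(b^2 - 2*b) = b*(b + 3)*(b - 2)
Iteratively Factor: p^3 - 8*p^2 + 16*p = (p - 4)*(p^2 - 4*p) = (p - 4)^2*(p)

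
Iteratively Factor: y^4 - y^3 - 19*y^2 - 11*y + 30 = (y - 5)*(y^3 + 4*y^2 + y - 6) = (y - 5)*(y - 1)*(y^2 + 5*y + 6) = (y - 5)*(y - 1)*(y + 2)*(y + 3)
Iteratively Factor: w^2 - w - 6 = (w - 3)*(w + 2)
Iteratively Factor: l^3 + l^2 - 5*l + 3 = (l - 1)*(l^2 + 2*l - 3) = (l - 1)^2*(l + 3)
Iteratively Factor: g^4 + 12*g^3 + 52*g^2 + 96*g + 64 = (g + 4)*(g^3 + 8*g^2 + 20*g + 16) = (g + 4)^2*(g^2 + 4*g + 4) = (g + 2)*(g + 4)^2*(g + 2)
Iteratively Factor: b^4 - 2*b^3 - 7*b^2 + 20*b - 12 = (b - 1)*(b^3 - b^2 - 8*b + 12) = (b - 1)*(b + 3)*(b^2 - 4*b + 4) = (b - 2)*(b - 1)*(b + 3)*(b - 2)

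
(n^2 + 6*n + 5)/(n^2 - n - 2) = (n + 5)/(n - 2)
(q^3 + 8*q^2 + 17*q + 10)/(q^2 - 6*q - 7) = (q^2 + 7*q + 10)/(q - 7)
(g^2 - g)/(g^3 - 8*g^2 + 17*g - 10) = g/(g^2 - 7*g + 10)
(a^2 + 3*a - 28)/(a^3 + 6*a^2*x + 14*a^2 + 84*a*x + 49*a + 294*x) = (a - 4)/(a^2 + 6*a*x + 7*a + 42*x)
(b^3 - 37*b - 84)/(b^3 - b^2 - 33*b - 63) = (b + 4)/(b + 3)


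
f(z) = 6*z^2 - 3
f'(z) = 12*z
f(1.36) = 8.10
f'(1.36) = 16.32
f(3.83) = 85.01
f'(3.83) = 45.96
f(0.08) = -2.96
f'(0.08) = 0.96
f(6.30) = 235.14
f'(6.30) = 75.60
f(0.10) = -2.94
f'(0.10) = 1.20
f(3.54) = 72.19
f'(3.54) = 42.48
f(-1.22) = 5.93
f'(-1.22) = -14.64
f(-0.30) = -2.46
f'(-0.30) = -3.60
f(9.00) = 483.00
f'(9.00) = 108.00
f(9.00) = 483.00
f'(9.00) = 108.00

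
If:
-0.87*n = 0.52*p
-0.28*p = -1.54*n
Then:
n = 0.00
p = 0.00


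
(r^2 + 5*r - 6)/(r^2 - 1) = (r + 6)/(r + 1)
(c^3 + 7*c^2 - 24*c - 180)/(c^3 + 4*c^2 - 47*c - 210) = (c^2 + c - 30)/(c^2 - 2*c - 35)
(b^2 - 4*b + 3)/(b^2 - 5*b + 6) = (b - 1)/(b - 2)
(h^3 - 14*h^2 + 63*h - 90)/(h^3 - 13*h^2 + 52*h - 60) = (h - 3)/(h - 2)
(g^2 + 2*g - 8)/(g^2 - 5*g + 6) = (g + 4)/(g - 3)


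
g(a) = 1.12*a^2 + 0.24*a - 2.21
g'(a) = 2.24*a + 0.24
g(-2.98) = 7.02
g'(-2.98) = -6.44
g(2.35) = 4.54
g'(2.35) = 5.50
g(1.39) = 0.29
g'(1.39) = 3.35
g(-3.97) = 14.49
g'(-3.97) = -8.65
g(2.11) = 3.28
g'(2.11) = 4.97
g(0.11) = -2.17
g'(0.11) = 0.49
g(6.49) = 46.52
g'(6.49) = 14.78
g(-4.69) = 21.30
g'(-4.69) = -10.27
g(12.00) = 161.95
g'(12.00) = 27.12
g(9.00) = 90.67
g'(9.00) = 20.40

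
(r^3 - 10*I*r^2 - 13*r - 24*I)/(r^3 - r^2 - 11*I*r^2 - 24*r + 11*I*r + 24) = (r + I)/(r - 1)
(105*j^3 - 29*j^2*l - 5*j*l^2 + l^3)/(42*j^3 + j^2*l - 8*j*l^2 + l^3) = (5*j + l)/(2*j + l)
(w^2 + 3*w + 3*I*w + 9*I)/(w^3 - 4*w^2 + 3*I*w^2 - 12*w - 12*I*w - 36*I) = (w + 3)/(w^2 - 4*w - 12)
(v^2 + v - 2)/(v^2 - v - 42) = (-v^2 - v + 2)/(-v^2 + v + 42)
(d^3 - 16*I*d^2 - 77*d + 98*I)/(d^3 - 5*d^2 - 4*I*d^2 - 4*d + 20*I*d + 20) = (d^2 - 14*I*d - 49)/(d^2 - d*(5 + 2*I) + 10*I)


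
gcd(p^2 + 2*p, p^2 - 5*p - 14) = p + 2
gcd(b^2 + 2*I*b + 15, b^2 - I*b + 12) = 1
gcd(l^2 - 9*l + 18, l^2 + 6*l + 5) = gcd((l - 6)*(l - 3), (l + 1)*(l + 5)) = 1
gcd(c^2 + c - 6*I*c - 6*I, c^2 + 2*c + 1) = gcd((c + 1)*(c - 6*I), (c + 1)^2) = c + 1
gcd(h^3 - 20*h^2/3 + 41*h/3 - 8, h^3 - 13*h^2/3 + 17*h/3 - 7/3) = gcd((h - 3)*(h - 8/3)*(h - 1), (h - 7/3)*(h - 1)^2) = h - 1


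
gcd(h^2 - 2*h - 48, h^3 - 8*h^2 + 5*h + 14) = 1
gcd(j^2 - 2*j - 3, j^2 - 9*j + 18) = j - 3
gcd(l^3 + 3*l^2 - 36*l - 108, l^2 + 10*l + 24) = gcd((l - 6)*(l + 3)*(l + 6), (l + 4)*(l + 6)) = l + 6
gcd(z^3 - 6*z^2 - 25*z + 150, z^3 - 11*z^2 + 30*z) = z^2 - 11*z + 30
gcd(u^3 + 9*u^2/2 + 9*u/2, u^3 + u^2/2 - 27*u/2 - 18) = u^2 + 9*u/2 + 9/2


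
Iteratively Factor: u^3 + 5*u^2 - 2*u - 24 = (u + 4)*(u^2 + u - 6) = (u - 2)*(u + 4)*(u + 3)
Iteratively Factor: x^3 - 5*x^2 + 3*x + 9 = (x + 1)*(x^2 - 6*x + 9) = (x - 3)*(x + 1)*(x - 3)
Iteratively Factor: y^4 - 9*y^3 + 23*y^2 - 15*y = (y - 3)*(y^3 - 6*y^2 + 5*y) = (y - 5)*(y - 3)*(y^2 - y) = y*(y - 5)*(y - 3)*(y - 1)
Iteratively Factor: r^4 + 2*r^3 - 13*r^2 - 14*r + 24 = (r - 3)*(r^3 + 5*r^2 + 2*r - 8) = (r - 3)*(r + 2)*(r^2 + 3*r - 4) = (r - 3)*(r + 2)*(r + 4)*(r - 1)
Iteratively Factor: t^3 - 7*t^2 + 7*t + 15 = (t + 1)*(t^2 - 8*t + 15) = (t - 3)*(t + 1)*(t - 5)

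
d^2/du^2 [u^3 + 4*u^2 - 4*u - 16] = 6*u + 8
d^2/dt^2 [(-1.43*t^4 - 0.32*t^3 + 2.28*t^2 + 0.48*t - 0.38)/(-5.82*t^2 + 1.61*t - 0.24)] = (96.8750640000001*t^6 - 80.396316*t^5 + 34.2247619999999*t^4 - 83.321456*t^3 + 96.583824*t^2 - 17.23068*t + 0.274828)/(197.137368*t^6 - 163.603692*t^5 + 69.646194*t^4 - 17.666369*t^3 + 2.872008*t^2 - 0.278208*t + 0.013824)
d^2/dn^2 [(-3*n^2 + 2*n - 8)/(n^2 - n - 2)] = 2*(-n^3 - 42*n^2 + 36*n - 40)/(n^6 - 3*n^5 - 3*n^4 + 11*n^3 + 6*n^2 - 12*n - 8)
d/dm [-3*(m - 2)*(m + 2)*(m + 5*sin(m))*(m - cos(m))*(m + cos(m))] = -15*m^4*cos(m) - 15*m^4 - 60*m^3*sin(m) - 3*m^3*sin(2*m) + 255*m^2*cos(m)/4 + 9*m^2*cos(2*m)/2 + 45*m^2*cos(3*m)/4 + 81*m^2/2 + 255*m*sin(m)/2 + 12*m*sin(2*m) + 15*m*sin(3*m)/2 - 15*cos(m) - 6*cos(2*m) - 45*cos(3*m) - 6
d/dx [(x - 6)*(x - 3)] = 2*x - 9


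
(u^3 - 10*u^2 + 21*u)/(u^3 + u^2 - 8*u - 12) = u*(u - 7)/(u^2 + 4*u + 4)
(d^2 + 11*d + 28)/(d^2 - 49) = (d + 4)/(d - 7)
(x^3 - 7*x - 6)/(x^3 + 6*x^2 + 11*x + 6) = (x - 3)/(x + 3)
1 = 1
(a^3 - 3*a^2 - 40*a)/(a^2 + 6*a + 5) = a*(a - 8)/(a + 1)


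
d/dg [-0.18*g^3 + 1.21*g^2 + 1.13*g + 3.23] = -0.54*g^2 + 2.42*g + 1.13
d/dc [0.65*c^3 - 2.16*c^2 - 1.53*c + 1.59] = 1.95*c^2 - 4.32*c - 1.53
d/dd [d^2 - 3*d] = 2*d - 3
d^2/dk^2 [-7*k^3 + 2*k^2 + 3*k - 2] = 4 - 42*k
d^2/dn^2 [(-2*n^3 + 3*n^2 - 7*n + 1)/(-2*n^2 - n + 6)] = 2*(60*n^3 - 156*n^2 + 462*n - 79)/(8*n^6 + 12*n^5 - 66*n^4 - 71*n^3 + 198*n^2 + 108*n - 216)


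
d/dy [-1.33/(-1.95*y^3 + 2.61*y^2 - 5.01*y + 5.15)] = (-7.7805*y^2 + 6.9426*y - 6.6633)/(1.95*y^3 - 2.61*y^2 + 5.01*y - 5.15)^2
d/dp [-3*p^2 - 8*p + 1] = -6*p - 8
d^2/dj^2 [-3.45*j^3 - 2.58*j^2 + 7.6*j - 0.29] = -20.7*j - 5.16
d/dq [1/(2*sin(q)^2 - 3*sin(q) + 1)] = (3 - 4*sin(q))*cos(q)/(2*sin(q)^2 - 3*sin(q) + 1)^2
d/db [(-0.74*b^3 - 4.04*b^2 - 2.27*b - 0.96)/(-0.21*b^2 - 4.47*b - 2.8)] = (0.1554*b^4 + 6.6156*b^3 + 23.7981*b^2 + 22.2208*b + 2.0648)/(0.0441*b^4 + 1.8774*b^3 + 21.1569*b^2 + 25.032*b + 7.84)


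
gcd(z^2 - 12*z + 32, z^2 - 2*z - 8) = z - 4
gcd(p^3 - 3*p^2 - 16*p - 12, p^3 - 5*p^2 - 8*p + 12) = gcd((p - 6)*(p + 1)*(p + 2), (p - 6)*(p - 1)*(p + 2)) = p^2 - 4*p - 12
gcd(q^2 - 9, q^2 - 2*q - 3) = q - 3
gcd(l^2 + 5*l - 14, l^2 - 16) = 1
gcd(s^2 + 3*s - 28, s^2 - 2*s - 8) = s - 4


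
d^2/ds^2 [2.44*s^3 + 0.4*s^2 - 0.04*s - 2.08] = 14.64*s + 0.8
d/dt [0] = 0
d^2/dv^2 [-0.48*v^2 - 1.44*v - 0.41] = -0.960000000000000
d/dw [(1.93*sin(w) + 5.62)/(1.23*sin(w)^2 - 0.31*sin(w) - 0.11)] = (-2.3739*sin(w)^2 - 13.8252*sin(w) + 1.5299)*cos(w)/(1.5129*sin(w)^4 - 0.7626*sin(w)^3 - 0.1745*sin(w)^2 + 0.0682*sin(w) + 0.0121)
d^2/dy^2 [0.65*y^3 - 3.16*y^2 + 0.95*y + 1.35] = 3.9*y - 6.32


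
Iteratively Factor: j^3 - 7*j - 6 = (j - 3)*(j^2 + 3*j + 2) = (j - 3)*(j + 2)*(j + 1)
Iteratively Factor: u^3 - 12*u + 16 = (u + 4)*(u^2 - 4*u + 4) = (u - 2)*(u + 4)*(u - 2)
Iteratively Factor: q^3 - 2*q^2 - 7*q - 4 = (q + 1)*(q^2 - 3*q - 4) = (q + 1)^2*(q - 4)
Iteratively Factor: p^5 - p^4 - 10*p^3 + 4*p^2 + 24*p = (p + 2)*(p^4 - 3*p^3 - 4*p^2 + 12*p) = (p - 2)*(p + 2)*(p^3 - p^2 - 6*p) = p*(p - 2)*(p + 2)*(p^2 - p - 6) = p*(p - 2)*(p + 2)^2*(p - 3)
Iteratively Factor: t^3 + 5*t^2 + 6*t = (t + 3)*(t^2 + 2*t) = t*(t + 3)*(t + 2)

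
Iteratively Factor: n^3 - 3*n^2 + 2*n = (n - 2)*(n^2 - n) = n*(n - 2)*(n - 1)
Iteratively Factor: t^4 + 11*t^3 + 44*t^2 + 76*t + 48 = (t + 2)*(t^3 + 9*t^2 + 26*t + 24) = (t + 2)*(t + 4)*(t^2 + 5*t + 6) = (t + 2)^2*(t + 4)*(t + 3)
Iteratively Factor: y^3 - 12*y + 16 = (y + 4)*(y^2 - 4*y + 4) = (y - 2)*(y + 4)*(y - 2)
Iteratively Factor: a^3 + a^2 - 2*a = (a - 1)*(a^2 + 2*a) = a*(a - 1)*(a + 2)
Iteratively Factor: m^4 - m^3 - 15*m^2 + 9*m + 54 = (m + 3)*(m^3 - 4*m^2 - 3*m + 18) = (m - 3)*(m + 3)*(m^2 - m - 6) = (m - 3)*(m + 2)*(m + 3)*(m - 3)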